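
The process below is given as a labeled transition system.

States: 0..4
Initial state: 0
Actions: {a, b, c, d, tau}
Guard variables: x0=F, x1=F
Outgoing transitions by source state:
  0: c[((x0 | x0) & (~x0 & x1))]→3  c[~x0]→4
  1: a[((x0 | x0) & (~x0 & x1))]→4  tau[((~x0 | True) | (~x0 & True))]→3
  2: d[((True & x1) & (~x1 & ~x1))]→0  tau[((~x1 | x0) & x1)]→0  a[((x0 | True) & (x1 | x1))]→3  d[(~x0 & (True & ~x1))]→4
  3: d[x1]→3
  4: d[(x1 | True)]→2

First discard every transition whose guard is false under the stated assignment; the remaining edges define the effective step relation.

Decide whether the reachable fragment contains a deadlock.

R = {0,2,4}
  0: c→4  [1 exit(s)]
  2: d→4  [1 exit(s)]
  4: d→2  [1 exit(s)]

Answer: DEADLOCK-FREE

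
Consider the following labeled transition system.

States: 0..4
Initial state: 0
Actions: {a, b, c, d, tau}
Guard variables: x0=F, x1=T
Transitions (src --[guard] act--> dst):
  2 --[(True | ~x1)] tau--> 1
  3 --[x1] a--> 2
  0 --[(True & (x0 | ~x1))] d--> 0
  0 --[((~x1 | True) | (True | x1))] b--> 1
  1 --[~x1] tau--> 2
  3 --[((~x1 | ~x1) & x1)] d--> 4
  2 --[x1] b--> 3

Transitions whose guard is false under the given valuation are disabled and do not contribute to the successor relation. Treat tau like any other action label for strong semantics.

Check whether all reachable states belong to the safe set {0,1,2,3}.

Inv-set: {0,1,2,3}
Reach set: {0,1}
  0: safe
  1: safe

Answer: INVARIANT HOLDS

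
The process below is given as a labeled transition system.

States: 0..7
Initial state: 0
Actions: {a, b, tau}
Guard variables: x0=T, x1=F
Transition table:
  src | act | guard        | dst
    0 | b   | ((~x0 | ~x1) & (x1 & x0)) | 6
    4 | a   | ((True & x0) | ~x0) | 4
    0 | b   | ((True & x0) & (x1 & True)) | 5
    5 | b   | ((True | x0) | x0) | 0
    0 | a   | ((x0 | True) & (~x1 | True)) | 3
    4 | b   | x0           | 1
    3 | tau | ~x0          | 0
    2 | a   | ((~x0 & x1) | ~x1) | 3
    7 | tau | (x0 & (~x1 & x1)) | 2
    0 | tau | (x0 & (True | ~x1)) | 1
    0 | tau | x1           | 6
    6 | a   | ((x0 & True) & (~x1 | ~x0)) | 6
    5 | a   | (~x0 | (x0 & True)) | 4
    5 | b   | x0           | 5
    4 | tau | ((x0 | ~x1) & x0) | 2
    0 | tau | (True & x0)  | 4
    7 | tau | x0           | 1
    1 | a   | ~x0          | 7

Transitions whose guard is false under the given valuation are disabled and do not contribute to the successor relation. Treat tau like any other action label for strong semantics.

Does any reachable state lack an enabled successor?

Answer: DEADLOCK at state 1

Working:
Reachable = {0,1,2,3,4}
  0: a→3  tau→1  tau→4  [deg 3]
  1: ∅  [deadlock]
  2: a→3  [deg 1]
  3: ∅  [deadlock]
  4: a→4  b→1  tau→2  [deg 3]
Path to 1: tau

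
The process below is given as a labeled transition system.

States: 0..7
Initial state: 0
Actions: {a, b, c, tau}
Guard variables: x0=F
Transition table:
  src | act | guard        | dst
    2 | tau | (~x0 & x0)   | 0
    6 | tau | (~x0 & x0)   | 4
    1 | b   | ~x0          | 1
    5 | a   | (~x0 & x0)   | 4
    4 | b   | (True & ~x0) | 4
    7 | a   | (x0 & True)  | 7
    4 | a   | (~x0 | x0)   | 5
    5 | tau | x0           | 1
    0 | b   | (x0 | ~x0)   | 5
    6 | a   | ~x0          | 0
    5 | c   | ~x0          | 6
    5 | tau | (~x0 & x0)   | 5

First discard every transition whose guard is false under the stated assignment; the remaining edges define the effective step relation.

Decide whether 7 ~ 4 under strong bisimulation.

Refine partition for ~:
  P[0] = {{0,1,2,3,4,5,6,7}}
  P[1] = {{0,1},{2,3,7},{4},{5},{6}}
  P[2] = {{0},{1},{2,3,7},{4},{5},{6}}
6 equivalence class(es) (converged in 3)
class of 7: {2,3,7}; class of 4: {4}

Answer: NOT BISIMILAR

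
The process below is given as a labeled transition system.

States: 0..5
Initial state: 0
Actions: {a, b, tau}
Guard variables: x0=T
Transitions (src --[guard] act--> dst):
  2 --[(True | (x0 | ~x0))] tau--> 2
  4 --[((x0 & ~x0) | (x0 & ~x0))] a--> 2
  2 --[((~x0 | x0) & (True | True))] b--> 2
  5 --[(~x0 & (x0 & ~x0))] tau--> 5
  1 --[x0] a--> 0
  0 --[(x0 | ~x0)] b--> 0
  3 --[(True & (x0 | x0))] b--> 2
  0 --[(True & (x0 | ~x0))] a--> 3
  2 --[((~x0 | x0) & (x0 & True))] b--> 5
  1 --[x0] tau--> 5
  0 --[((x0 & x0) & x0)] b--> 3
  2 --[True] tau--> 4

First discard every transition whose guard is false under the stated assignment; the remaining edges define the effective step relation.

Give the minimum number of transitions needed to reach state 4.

Answer: 3

Analysis:
BFS to 4:
  L0 = {0}
  L1 = {3}
  L2 = {2}
  L3 = {4,5}
first hit 4 at d=3 via a·b·tau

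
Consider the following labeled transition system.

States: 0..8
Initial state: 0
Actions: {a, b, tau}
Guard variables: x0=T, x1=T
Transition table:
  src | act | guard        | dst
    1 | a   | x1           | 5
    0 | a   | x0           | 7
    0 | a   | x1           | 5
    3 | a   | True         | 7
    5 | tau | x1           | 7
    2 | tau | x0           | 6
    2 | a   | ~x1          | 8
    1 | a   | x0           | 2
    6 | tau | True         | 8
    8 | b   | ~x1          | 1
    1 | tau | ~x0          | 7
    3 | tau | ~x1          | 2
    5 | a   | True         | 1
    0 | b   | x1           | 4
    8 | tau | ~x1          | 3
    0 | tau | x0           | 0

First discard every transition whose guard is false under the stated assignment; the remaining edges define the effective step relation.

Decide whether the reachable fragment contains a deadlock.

Answer: DEADLOCK at state 4

Analysis:
R = {0,1,2,4,5,6,7,8}
  0: a→5  a→7  b→4  tau→0  [deg 4]
  1: a→2  a→5  [deg 2]
  2: tau→6  [deg 1]
  4: ∅  [deadlock]
  5: a→1  tau→7  [deg 2]
  6: tau→8  [deg 1]
  7: ∅  [deadlock]
  8: ∅  [deadlock]
witness 4: b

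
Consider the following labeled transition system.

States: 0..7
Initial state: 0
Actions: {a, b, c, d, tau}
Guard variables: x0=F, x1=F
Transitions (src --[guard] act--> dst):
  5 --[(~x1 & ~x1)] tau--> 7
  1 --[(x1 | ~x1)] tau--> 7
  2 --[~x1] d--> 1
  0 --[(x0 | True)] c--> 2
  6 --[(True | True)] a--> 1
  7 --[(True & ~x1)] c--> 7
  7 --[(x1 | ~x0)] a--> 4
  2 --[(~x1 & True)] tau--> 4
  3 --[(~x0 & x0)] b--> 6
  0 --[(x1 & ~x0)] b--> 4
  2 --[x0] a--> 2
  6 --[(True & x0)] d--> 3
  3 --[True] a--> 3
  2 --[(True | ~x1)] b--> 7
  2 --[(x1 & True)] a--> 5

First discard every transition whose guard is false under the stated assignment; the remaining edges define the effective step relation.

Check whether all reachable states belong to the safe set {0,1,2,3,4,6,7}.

Safe = {0,1,2,3,4,6,7}
Reach set: {0,1,2,4,7}
  0: safe
  1: safe
  2: safe
  4: safe
  7: safe

Answer: INVARIANT HOLDS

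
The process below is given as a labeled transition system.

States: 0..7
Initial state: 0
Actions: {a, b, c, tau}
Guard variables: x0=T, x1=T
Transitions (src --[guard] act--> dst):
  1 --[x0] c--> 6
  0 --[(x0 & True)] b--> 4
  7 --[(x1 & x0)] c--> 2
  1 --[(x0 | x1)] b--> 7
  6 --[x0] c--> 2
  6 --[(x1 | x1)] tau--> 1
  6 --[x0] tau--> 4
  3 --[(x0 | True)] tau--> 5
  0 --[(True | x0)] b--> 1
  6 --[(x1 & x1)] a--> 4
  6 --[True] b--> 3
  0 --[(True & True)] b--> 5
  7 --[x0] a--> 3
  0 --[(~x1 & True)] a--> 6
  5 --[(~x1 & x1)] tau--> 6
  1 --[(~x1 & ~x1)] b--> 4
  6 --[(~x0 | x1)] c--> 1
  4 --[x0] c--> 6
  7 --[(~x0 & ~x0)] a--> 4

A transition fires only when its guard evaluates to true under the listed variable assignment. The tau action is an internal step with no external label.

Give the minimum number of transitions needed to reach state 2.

Breadth-first toward 2:
  Layer 0: {0}
  Layer 1: {1,4,5}
  Layer 2: {6,7}
  Layer 3: {2,3}
depth(2)=3, e.g. b·b·c

Answer: 3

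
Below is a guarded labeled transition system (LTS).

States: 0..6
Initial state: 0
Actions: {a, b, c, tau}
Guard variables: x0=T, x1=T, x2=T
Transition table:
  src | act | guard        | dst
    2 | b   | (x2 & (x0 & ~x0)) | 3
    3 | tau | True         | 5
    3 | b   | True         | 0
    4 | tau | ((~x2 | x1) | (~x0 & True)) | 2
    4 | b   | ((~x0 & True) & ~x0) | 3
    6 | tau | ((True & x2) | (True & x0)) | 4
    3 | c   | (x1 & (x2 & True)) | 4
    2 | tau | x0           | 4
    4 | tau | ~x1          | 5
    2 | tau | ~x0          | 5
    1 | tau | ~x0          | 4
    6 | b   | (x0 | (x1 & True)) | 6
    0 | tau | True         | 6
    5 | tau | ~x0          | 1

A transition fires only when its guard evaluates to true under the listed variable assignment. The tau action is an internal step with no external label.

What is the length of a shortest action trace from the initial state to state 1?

Answer: UNREACHABLE

Trace:
BFS to 1:
  depth 0: {0}
  depth 1: {6}
  depth 2: {4}
  depth 3: {2}
1 never appears.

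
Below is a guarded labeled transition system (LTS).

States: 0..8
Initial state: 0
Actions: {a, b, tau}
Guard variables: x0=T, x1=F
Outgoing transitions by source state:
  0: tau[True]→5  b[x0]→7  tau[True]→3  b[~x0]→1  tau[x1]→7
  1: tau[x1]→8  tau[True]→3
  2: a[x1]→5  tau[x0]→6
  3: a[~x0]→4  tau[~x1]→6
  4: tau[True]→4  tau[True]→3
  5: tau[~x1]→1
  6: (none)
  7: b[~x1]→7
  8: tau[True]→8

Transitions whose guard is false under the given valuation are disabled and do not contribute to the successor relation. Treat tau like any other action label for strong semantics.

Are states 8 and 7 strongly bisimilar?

Refine partition for ~:
  P[0] = {{0,1,2,3,4,5,6,7,8}}
  P[1] = {{0},{1,2,3,4,5,8},{6},{7}}
  P[2] = {{0},{1,4,5,8},{2,3},{6},{7}}
  P[3] = {{0},{1},{2,3},{4},{5,8},{6},{7}}
  P[4] = {{0},{1},{2,3},{4},{5},{6},{7},{8}}
Fixed point at round 5; 8 class(es).
[8]={8}  [7]={7}

Answer: NOT BISIMILAR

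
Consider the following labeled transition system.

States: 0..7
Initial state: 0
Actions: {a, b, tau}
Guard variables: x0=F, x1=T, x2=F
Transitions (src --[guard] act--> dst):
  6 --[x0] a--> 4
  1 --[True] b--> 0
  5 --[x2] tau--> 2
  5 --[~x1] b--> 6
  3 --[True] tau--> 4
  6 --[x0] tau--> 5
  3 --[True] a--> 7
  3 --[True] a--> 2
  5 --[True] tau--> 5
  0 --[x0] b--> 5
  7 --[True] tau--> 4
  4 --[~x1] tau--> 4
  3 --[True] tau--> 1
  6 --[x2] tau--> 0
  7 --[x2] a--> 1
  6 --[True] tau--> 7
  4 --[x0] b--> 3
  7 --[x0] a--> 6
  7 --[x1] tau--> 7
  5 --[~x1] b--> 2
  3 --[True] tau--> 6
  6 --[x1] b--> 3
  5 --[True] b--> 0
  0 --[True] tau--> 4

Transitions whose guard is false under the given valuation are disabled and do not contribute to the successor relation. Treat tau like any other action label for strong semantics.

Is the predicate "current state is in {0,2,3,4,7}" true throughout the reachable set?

Answer: INVARIANT HOLDS

Trace:
Allowed set {0,2,3,4,7}
Reach set: {0,4}
  0: safe
  4: safe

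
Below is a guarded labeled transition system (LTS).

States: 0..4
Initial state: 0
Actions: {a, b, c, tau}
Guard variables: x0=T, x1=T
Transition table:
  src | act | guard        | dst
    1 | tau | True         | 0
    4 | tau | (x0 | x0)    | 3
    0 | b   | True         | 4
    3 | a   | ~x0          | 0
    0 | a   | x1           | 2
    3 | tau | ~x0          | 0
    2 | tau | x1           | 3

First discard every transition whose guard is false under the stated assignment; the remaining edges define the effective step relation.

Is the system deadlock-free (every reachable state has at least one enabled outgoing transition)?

Reach set: {0,2,3,4}
  0: a→2  b→4  [2 out]
  2: tau→3  [1 out]
  3: ∅  [deadlock]
  4: tau→3  [1 out]
trace reaching 3: b·tau

Answer: DEADLOCK at state 3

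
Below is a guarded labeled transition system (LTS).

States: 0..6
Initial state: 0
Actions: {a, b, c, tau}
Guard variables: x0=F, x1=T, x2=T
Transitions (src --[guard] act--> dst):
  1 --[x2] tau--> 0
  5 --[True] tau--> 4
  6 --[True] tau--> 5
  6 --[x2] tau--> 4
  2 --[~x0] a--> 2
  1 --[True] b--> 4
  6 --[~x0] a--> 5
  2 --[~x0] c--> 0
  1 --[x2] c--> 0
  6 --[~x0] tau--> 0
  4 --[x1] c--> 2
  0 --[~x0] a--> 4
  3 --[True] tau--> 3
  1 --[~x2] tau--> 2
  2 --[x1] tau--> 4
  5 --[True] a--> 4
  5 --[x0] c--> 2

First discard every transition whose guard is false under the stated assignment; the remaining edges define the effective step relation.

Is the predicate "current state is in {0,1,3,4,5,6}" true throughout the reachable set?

Inv-set: {0,1,3,4,5,6}
Reach set: {0,2,4}
  0: ✓
  2: ✗ unsafe
  4: ✓
reach 2 via a·c — violates

Answer: INVARIANT VIOLATED at state 2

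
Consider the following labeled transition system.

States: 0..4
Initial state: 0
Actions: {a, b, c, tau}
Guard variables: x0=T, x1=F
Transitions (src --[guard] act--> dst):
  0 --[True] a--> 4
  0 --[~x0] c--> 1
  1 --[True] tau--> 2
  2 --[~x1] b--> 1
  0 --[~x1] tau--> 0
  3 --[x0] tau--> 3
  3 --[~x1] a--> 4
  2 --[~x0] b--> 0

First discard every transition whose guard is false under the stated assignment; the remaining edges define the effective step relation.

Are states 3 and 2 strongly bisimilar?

Compute ~ classes (split until stable):
  π0 = {{0,1,2,3,4}}
  π1 = {{0,3},{1},{2},{4}}
4 equivalence class(es) (converged in 2)
[3]={0,3}  [2]={2}

Answer: NOT BISIMILAR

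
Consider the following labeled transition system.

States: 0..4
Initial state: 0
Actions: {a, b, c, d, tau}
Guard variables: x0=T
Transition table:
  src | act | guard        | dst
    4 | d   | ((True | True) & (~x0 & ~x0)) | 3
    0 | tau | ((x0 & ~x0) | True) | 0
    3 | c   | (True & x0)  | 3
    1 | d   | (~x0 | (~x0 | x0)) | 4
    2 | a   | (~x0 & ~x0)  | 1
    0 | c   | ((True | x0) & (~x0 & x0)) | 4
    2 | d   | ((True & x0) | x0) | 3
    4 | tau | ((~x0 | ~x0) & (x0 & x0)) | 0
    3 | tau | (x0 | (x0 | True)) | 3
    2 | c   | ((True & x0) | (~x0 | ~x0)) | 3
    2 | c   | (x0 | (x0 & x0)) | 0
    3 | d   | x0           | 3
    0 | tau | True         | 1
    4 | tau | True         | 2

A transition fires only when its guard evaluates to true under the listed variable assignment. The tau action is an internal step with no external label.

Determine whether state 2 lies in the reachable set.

Answer: REACHABLE

Analysis:
10 transition(s) survive guard evaluation.
L0 = {0}
L1 = {1}  total {0,1}
L2 = {4}  total {0,1,4}
L3 = {2}  total {0,1,2,4}
L4 = {3}  total {0,1,2,3,4}
R = {0,1,2,3,4}
witness 2: tau·d·tau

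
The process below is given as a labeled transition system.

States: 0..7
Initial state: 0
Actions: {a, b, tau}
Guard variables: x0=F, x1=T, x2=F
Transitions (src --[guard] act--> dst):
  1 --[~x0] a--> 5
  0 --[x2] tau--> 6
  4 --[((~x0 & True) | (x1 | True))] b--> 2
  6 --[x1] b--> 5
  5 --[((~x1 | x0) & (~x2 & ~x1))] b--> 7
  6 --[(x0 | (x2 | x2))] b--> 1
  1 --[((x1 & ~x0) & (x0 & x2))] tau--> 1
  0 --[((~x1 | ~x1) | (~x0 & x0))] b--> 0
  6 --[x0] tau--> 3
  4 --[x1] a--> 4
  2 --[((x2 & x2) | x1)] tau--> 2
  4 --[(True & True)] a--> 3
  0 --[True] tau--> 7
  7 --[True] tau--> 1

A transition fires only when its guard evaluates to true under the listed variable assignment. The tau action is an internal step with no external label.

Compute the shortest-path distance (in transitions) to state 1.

Answer: 2

Analysis:
Breadth-first toward 1:
  L0 = {0}
  L1 = {7}
  L2 = {1}
first hit 1 at d=2 via tau·tau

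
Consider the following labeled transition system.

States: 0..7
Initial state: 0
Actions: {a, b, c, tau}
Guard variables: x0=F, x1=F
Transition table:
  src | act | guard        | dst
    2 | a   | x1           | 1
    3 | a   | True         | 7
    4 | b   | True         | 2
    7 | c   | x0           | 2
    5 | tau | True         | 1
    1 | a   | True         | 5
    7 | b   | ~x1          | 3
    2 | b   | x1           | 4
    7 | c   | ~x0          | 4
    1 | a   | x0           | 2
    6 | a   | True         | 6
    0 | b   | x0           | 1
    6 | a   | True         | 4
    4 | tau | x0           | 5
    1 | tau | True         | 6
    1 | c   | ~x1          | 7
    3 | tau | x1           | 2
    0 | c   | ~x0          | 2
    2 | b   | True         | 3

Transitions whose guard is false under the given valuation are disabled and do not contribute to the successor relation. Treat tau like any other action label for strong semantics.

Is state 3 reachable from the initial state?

Answer: REACHABLE

Analysis:
After dropping false guards: 12 live edges.
Layer 0: {0}
Layer 1: {2}  cumulative {0,2}
Layer 2: {3}  cumulative {0,2,3}
Layer 3: {7}  cumulative {0,2,3,7}
Layer 4: {4}  cumulative {0,2,3,4,7}
Reachable = {0,2,3,4,7}
trace reaching 3: c·b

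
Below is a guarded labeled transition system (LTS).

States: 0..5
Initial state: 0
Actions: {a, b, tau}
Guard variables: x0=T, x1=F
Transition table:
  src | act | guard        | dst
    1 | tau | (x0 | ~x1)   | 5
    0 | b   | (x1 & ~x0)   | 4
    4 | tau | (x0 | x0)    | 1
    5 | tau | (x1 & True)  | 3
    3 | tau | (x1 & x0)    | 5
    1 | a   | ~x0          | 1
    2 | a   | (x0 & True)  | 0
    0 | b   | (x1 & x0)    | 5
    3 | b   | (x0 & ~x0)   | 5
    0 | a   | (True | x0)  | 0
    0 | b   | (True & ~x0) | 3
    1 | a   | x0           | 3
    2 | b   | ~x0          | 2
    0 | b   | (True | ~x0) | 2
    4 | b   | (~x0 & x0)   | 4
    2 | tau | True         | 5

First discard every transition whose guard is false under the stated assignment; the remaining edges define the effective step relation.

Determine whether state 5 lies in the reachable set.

7 transition(s) survive guard evaluation.
Layer 0: {0}
Layer 1: {2}  total {0,2}
Layer 2: {5}  total {0,2,5}
Reach set: {0,2,5}
witness 5: b·tau

Answer: REACHABLE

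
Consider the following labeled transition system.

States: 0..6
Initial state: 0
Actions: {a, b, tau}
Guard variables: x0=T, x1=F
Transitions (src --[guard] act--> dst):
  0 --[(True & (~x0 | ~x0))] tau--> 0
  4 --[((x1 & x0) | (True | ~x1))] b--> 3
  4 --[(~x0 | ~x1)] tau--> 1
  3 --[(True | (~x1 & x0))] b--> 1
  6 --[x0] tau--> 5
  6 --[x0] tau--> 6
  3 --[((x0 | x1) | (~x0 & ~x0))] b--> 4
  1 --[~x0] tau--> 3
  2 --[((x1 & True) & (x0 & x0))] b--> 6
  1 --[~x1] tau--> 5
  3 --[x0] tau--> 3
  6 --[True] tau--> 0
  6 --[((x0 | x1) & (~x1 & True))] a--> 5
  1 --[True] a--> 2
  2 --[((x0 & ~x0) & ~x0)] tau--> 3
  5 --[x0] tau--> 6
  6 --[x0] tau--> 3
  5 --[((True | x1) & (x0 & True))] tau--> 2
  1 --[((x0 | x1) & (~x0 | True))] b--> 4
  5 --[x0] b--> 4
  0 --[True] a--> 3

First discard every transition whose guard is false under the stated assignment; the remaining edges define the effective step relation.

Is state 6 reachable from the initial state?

Answer: REACHABLE

Trace:
17 transition(s) survive guard evaluation.
depth 0: {0}
depth 1: {3}  cumulative {0,3}
depth 2: {1,4}  cumulative {0,1,3,4}
depth 3: {2,5}  cumulative {0,1,2,3,4,5}
depth 4: {6}  cumulative {0,1,2,3,4,5,6}
Reach set: {0,1,2,3,4,5,6}
trace reaching 6: a·b·tau·tau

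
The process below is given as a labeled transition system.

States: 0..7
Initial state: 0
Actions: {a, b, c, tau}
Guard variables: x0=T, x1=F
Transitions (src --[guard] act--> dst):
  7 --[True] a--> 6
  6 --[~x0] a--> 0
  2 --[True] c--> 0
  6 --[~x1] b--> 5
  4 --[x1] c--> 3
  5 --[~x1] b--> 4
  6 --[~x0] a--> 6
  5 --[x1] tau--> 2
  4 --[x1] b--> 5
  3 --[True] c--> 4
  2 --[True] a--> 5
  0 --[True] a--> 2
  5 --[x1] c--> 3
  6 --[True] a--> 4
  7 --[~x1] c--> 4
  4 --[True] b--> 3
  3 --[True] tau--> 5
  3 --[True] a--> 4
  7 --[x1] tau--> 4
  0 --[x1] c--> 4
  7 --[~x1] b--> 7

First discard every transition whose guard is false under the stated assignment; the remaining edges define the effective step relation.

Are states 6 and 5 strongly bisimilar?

Answer: NOT BISIMILAR

Trace:
Refine partition for ~:
  P[0] = {{0,1,2,3,4,5,6,7}}
  P[1] = {{0},{1},{2},{3},{4,5},{6},{7}}
  P[2] = {{0},{1},{2},{3},{4},{5},{6},{7}}
stable after 3 split(s): 8 block(s)
6∈{6}, 5∈{5}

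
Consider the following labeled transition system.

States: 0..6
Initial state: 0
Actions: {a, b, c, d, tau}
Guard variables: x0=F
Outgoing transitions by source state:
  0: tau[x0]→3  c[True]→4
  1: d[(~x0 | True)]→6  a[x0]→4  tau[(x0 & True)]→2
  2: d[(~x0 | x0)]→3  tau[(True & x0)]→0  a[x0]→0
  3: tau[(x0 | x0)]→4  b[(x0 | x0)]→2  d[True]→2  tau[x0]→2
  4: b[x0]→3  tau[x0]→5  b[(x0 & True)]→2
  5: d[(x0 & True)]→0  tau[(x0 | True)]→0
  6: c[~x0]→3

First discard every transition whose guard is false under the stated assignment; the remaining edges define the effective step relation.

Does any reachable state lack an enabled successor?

Answer: DEADLOCK at state 4

Working:
R = {0,4}
  0: c→4  [1 out]
  4: ∅  [STUCK]
trace reaching 4: c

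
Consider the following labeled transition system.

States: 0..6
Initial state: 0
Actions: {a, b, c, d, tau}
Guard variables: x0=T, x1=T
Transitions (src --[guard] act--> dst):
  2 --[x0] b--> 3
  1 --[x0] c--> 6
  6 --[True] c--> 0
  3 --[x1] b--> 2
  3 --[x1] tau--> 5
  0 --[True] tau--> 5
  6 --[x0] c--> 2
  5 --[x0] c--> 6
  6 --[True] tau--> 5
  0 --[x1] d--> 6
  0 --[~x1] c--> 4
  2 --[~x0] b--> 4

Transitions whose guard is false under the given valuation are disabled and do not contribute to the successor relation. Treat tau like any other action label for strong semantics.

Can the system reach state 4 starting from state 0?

After dropping false guards: 10 live edges.
depth 0: {0}
depth 1: {5,6}  cumulative {0,5,6}
depth 2: {2}  cumulative {0,2,5,6}
depth 3: {3}  cumulative {0,2,3,5,6}
Reach set: {0,2,3,5,6}

Answer: UNREACHABLE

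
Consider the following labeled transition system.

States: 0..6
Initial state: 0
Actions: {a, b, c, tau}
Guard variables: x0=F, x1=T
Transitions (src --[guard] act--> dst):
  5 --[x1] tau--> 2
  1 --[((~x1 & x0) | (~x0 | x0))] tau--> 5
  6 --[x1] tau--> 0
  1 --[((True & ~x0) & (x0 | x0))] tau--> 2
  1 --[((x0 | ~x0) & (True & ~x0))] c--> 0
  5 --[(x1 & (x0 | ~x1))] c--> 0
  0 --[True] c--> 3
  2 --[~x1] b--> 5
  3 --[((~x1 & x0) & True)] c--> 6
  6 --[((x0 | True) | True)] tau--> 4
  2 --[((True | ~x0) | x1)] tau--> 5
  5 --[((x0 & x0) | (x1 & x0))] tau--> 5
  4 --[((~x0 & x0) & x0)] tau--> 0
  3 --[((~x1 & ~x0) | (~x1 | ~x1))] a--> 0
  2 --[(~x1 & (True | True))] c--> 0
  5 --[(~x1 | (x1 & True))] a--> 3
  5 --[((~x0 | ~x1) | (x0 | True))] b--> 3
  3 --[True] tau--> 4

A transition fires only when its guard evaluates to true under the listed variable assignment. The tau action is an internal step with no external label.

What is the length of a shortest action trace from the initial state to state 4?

BFS to 4:
  Layer 0: {0}
  Layer 1: {3}
  Layer 2: {4}
depth(4)=2, e.g. c·tau

Answer: 2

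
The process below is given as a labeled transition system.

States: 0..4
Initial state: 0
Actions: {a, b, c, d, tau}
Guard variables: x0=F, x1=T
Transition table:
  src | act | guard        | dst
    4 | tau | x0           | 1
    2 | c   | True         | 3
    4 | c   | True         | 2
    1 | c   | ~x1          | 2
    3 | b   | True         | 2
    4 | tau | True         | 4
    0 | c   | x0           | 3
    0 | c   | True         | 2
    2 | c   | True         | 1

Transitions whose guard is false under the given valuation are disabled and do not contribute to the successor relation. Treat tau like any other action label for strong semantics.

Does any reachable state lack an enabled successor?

Answer: DEADLOCK at state 1

Working:
R = {0,1,2,3}
  0: c→2  [1 out]
  1: ∅  [STUCK]
  2: c→1  c→3  [2 out]
  3: b→2  [1 out]
Path to 1: c·c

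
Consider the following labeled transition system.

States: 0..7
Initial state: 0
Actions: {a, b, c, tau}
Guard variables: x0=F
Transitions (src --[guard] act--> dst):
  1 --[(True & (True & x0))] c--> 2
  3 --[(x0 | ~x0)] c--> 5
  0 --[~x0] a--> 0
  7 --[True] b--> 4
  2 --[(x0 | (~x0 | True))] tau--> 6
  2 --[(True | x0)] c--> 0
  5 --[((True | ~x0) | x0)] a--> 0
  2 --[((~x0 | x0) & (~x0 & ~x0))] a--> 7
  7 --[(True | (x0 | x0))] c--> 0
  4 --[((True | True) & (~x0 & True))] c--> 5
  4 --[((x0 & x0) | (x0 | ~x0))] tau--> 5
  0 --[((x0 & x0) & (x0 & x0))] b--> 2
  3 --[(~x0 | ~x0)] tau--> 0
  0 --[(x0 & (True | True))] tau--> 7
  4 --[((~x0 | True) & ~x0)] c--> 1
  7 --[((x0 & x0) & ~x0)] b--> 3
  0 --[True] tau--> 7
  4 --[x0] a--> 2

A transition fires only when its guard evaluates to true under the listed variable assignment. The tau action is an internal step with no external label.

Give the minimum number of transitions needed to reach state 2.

Answer: UNREACHABLE

Working:
Breadth-first toward 2:
  Layer 0: {0}
  Layer 1: {7}
  Layer 2: {4}
  Layer 3: {1,5}
2 never appears.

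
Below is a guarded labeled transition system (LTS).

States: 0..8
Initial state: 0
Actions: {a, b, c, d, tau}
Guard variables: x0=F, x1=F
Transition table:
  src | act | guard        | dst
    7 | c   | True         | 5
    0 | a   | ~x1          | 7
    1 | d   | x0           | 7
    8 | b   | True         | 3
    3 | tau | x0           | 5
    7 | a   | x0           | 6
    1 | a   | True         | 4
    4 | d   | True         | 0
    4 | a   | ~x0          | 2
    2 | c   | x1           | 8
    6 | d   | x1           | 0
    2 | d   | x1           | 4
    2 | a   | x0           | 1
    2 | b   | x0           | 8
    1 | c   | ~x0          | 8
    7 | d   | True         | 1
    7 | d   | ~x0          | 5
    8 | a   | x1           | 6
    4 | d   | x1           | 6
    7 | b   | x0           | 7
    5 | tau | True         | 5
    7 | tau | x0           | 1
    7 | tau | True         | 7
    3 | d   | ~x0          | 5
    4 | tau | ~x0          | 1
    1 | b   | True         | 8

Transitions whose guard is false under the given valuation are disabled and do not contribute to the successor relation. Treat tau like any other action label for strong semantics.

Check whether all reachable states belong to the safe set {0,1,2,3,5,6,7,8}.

Inv-set: {0,1,2,3,5,6,7,8}
Reachable = {0,1,2,3,4,5,7,8}
  0: ✓
  1: ✓
  2: ✓
  3: ✓
  4: VIOLATES
  5: ✓
  7: ✓
  8: ✓
witness against invariant: a·d·a → 4

Answer: INVARIANT VIOLATED at state 4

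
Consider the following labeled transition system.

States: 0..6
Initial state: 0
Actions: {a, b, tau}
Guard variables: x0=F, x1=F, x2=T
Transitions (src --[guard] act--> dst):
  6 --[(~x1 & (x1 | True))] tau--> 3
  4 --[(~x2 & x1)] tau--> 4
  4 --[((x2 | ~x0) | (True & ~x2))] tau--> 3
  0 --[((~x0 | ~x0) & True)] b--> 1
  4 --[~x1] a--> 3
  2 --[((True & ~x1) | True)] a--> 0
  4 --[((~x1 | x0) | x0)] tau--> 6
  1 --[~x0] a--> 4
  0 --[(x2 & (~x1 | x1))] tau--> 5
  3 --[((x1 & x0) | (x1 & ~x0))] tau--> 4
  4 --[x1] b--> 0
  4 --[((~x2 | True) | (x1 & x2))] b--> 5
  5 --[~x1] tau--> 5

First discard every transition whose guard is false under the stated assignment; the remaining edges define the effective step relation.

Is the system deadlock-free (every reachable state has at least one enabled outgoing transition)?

Answer: DEADLOCK at state 3

Trace:
R = {0,1,3,4,5,6}
  0: b→1  tau→5  [2 exit(s)]
  1: a→4  [1 exit(s)]
  3: ∅  [no exit]
  4: a→3  b→5  tau→3  tau→6  [4 exit(s)]
  5: tau→5  [1 exit(s)]
  6: tau→3  [1 exit(s)]
trace reaching 3: b·a·tau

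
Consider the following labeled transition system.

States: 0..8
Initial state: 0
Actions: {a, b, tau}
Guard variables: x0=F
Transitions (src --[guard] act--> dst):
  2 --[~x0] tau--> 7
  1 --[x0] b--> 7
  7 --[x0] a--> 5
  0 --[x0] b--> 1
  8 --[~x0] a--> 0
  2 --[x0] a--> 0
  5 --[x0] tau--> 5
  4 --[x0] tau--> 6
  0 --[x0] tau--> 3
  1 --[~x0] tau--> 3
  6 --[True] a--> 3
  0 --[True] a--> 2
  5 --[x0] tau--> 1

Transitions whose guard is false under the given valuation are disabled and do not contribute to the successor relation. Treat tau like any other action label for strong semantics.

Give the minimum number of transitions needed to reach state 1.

Answer: UNREACHABLE

Working:
Layered search for 1:
  Layer 0: {0}
  Layer 1: {2}
  Layer 2: {7}
1 never appears.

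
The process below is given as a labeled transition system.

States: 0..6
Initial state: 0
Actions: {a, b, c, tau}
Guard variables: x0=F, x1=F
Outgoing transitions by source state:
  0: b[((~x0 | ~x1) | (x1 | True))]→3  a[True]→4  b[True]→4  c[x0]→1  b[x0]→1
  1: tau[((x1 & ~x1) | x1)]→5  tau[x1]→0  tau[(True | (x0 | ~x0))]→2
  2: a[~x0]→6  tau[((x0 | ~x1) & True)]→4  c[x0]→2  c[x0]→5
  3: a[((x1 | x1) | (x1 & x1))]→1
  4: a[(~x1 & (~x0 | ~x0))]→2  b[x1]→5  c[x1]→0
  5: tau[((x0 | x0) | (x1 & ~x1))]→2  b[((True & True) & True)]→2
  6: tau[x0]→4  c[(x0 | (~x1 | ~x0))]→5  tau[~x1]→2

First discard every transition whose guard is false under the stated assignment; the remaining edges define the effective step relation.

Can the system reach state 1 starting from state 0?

After dropping false guards: 10 live edges.
depth 0: {0}
depth 1: {3,4}  cumulative {0,3,4}
depth 2: {2}  cumulative {0,2,3,4}
depth 3: {6}  cumulative {0,2,3,4,6}
depth 4: {5}  cumulative {0,2,3,4,5,6}
R = {0,2,3,4,5,6}

Answer: UNREACHABLE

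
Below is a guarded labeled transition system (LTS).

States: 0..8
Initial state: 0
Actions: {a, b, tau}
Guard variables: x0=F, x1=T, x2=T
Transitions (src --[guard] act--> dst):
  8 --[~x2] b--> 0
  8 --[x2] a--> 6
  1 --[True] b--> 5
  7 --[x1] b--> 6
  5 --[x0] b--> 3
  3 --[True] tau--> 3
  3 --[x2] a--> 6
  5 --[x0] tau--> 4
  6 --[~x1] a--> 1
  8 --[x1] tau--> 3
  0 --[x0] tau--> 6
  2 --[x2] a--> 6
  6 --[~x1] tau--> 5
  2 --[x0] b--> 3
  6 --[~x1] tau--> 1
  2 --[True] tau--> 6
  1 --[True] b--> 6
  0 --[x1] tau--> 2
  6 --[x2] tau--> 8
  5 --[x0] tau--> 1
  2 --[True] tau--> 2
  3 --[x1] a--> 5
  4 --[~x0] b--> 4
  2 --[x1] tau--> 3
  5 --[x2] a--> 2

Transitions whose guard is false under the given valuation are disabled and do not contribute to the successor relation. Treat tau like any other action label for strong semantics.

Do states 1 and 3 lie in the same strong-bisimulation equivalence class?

Bisimulation quotient by refinement:
  round 0: {{0,1,2,3,4,5,6,7,8}}
  round 1: {{0,6},{1,4,7},{2,3,8},{5}}
  round 2: {{0,6},{1},{2},{3},{4},{5},{7},{8}}
  round 3: {{0},{1},{2},{3},{4},{5},{6},{7},{8}}
stable after 4 split(s): 9 block(s)
class of 1: {1}; class of 3: {3}

Answer: NOT BISIMILAR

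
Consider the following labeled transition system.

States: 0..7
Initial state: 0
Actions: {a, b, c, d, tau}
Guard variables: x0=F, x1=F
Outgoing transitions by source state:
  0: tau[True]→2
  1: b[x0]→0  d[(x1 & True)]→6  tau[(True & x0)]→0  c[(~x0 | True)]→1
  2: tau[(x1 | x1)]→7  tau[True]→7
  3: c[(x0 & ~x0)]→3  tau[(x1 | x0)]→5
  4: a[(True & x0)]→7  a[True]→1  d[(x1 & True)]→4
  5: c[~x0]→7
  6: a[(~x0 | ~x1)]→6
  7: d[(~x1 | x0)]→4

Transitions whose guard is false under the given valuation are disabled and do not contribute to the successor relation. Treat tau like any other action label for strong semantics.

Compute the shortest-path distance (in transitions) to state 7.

Layered search for 7:
  L0 = {0}
  L1 = {2}
  L2 = {7}
first hit 7 at d=2 via tau·tau

Answer: 2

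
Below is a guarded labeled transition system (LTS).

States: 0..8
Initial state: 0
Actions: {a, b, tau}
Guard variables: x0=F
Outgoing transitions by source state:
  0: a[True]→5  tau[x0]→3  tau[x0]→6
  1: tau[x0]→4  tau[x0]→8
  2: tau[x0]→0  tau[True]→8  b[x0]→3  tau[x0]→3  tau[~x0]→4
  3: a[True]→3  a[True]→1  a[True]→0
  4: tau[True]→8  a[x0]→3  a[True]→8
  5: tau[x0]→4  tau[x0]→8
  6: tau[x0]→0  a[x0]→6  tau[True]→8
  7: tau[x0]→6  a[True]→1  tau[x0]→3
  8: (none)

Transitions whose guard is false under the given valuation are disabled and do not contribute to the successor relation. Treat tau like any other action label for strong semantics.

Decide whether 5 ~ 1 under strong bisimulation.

Answer: BISIMILAR

Working:
Bisimulation quotient by refinement:
  round 0: {{0,1,2,3,4,5,6,7,8}}
  round 1: {{0,3,7},{1,5,8},{2,6},{4}}
  round 2: {{0,7},{1,5,8},{2},{3},{4},{6}}
Fixed point at round 3; 6 class(es).
class of 5: {1,5,8}; class of 1: {1,5,8}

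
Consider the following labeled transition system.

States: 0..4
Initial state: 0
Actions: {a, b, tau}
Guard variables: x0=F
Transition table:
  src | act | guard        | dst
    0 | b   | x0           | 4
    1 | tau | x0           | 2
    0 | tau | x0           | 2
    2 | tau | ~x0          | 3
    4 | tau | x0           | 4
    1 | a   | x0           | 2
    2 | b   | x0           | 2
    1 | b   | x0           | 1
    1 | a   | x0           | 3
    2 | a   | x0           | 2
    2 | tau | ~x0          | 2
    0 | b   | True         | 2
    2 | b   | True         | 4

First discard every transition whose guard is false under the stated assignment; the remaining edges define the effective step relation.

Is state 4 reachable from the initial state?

After dropping false guards: 4 live edges.
depth 0: {0}
depth 1: {2}  cumulative {0,2}
depth 2: {3,4}  cumulative {0,2,3,4}
Reach set: {0,2,3,4}
trace reaching 4: b·b

Answer: REACHABLE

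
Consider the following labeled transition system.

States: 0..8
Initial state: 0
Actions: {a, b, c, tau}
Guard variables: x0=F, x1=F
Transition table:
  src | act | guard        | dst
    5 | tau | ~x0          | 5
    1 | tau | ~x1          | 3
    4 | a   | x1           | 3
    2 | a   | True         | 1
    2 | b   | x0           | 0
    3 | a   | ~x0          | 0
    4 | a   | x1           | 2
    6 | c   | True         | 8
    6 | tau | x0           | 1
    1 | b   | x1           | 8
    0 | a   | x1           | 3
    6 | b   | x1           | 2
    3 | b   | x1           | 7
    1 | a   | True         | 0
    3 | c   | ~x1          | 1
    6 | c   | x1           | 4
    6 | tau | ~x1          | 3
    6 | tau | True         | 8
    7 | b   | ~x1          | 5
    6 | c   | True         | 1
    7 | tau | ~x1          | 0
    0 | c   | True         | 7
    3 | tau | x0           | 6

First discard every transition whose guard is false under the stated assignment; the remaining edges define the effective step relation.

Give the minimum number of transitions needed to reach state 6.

Answer: UNREACHABLE

Working:
Breadth-first toward 6:
  Layer 0: {0}
  Layer 1: {7}
  Layer 2: {5}
6 never appears.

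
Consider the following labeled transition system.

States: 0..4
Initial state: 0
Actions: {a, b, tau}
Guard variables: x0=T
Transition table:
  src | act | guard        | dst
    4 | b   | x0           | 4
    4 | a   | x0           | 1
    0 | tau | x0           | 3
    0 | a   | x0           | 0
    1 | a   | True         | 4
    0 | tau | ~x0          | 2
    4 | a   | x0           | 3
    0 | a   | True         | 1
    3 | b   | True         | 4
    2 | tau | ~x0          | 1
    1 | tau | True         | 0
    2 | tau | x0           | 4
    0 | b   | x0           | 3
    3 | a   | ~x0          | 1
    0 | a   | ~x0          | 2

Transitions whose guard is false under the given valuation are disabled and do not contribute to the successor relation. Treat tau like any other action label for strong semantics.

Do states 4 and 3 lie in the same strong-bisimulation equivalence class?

Compute ~ classes (split until stable):
  π0 = {{0,1,2,3,4}}
  π1 = {{0},{1},{2},{3},{4}}
Fixed point at round 2; 5 class(es).
class of 4: {4}; class of 3: {3}

Answer: NOT BISIMILAR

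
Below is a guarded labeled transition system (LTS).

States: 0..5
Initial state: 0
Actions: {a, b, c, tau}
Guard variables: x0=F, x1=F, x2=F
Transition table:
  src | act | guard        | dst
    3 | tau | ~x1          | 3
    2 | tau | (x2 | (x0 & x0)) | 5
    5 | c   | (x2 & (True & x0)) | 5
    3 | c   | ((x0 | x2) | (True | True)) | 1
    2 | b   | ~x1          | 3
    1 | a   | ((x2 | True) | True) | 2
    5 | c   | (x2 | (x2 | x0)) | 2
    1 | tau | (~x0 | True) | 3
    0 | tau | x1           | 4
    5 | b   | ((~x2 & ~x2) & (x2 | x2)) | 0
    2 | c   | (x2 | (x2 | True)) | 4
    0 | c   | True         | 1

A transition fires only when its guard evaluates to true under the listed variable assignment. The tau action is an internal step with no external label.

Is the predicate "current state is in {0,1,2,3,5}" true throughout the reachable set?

Answer: INVARIANT VIOLATED at state 4

Working:
Allowed set {0,1,2,3,5}
Reachable = {0,1,2,3,4}
  0: ok
  1: ok
  2: ok
  3: ok
  4: VIOLATES
reach 4 via c·a·c — violates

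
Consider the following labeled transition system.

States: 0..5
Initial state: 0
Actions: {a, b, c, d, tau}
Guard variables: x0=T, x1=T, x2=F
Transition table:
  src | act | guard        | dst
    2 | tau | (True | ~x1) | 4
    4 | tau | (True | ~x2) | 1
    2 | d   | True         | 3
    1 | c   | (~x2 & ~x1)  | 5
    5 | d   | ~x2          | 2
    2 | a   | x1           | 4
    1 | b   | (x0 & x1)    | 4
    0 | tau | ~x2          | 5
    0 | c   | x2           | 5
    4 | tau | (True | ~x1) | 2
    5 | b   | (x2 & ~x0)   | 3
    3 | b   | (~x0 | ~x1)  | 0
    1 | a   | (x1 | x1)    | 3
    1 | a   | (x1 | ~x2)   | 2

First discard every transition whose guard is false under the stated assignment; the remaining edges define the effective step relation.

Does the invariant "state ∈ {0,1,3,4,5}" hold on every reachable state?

Answer: INVARIANT VIOLATED at state 2

Analysis:
Inv-set: {0,1,3,4,5}
Reach set: {0,1,2,3,4,5}
  0: safe
  1: safe
  2: VIOLATES
  3: safe
  4: safe
  5: safe
witness against invariant: tau·d → 2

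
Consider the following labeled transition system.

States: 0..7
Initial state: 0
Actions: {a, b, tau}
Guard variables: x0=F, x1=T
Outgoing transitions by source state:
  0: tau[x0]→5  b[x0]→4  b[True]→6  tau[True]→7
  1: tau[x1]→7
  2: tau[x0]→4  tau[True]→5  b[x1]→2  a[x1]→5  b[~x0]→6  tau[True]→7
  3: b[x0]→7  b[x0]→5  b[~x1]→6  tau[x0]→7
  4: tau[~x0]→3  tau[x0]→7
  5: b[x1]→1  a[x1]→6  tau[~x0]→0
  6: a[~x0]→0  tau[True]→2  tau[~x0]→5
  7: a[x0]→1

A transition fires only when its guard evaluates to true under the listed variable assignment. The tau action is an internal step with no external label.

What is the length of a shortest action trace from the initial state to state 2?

Answer: 2

Analysis:
BFS to 2:
  depth 0: {0}
  depth 1: {6,7}
  depth 2: {2,5}
2 enters at depth 2; path b·tau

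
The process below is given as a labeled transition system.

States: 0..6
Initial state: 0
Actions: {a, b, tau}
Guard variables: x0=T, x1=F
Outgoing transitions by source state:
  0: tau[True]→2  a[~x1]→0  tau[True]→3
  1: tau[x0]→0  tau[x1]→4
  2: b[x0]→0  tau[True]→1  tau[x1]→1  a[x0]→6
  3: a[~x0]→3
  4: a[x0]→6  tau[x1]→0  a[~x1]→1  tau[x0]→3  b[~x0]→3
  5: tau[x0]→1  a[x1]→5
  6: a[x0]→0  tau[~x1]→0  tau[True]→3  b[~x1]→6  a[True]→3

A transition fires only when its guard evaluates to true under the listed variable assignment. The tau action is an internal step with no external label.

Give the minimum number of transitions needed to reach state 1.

Breadth-first toward 1:
  Layer 0: {0}
  Layer 1: {2,3}
  Layer 2: {1,6}
first hit 1 at d=2 via tau·tau

Answer: 2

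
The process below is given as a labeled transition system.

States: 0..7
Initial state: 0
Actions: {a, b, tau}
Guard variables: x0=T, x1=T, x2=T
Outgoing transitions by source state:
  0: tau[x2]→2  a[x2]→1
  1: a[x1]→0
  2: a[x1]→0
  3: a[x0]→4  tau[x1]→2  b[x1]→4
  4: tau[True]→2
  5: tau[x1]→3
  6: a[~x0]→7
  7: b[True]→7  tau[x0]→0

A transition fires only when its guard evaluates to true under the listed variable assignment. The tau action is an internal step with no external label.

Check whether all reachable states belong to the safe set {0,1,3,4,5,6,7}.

Allowed set {0,1,3,4,5,6,7}
Reach set: {0,1,2}
  0: ok
  1: ok
  2: ✗ unsafe
reach 2 via tau — violates

Answer: INVARIANT VIOLATED at state 2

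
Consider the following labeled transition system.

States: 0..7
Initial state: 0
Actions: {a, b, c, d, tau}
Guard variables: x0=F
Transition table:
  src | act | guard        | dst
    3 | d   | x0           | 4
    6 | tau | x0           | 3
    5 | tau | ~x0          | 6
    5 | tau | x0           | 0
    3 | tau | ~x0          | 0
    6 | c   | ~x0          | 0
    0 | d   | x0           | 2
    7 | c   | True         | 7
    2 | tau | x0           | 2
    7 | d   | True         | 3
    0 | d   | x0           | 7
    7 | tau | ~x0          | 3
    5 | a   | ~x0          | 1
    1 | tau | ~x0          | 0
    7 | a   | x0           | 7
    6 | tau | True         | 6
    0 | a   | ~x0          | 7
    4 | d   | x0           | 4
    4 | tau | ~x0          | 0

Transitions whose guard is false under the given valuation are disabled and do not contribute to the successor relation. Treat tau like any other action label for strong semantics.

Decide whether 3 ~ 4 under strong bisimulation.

Answer: BISIMILAR

Working:
Refine partition for ~:
  π0 = {{0,1,2,3,4,5,6,7}}
  π1 = {{0},{1,3,4},{2},{5},{6},{7}}
6 equivalence class(es) (converged in 2)
class of 3: {1,3,4}; class of 4: {1,3,4}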